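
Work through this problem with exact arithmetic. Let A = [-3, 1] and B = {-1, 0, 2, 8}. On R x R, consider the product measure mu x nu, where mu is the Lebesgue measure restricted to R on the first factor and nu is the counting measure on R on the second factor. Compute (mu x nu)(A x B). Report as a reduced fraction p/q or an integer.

For a measurable rectangle A x B, the product measure satisfies
  (mu x nu)(A x B) = mu(A) * nu(B).
  mu(A) = 4.
  nu(B) = 4.
  (mu x nu)(A x B) = 4 * 4 = 16.

16


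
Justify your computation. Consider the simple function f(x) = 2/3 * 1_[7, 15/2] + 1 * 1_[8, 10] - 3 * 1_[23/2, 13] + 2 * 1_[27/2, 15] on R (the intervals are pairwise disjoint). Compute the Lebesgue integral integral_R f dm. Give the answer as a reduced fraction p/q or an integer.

For a simple function f = sum_i c_i * 1_{A_i} with disjoint A_i,
  integral f dm = sum_i c_i * m(A_i).
Lengths of the A_i:
  m(A_1) = 15/2 - 7 = 1/2.
  m(A_2) = 10 - 8 = 2.
  m(A_3) = 13 - 23/2 = 3/2.
  m(A_4) = 15 - 27/2 = 3/2.
Contributions c_i * m(A_i):
  (2/3) * (1/2) = 1/3.
  (1) * (2) = 2.
  (-3) * (3/2) = -9/2.
  (2) * (3/2) = 3.
Total: 1/3 + 2 - 9/2 + 3 = 5/6.

5/6


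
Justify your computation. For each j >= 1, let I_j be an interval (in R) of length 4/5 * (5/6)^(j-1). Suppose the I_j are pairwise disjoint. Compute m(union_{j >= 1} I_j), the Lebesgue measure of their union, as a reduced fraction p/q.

By countable additivity of the Lebesgue measure on pairwise disjoint measurable sets,
  m(union_{j >= 1} I_j) = sum_{j >= 1} m(I_j) = sum_{j >= 1} a * r^(j-1),
  with a = 4/5 and r = 5/6.
Since 0 < r = 5/6 < 1, the geometric series converges:
  sum_{j >= 1} a * r^(j-1) = a / (1 - r).
  = 4/5 / (1 - 5/6)
  = 4/5 / (1/6)
  = 24/5.

24/5


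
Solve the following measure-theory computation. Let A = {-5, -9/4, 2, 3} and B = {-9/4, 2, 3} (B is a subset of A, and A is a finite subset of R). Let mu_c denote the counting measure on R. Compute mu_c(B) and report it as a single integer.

Counting measure assigns mu_c(E) = |E| (number of elements) when E is finite.
B has 3 element(s), so mu_c(B) = 3.

3


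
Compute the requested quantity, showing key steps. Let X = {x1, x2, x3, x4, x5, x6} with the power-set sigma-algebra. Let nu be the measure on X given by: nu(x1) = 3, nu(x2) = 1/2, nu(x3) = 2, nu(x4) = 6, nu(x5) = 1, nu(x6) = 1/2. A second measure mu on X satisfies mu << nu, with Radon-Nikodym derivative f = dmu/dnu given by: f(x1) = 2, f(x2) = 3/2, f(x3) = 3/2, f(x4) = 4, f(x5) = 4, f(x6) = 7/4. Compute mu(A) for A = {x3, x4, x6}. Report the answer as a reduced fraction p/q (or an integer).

By the defining property of the Radon-Nikodym derivative, for every measurable set A,
  mu(A) = integral_A f dnu.
Since nu is a discrete measure concentrated on the atoms of X, the integral over A reduces to the sum
  mu(A) = sum_{x in A} f(x) * nu({x}).
Computing each term:
  x3: f(x3) * nu(x3) = 3/2 * 2 = 3.
  x4: f(x4) * nu(x4) = 4 * 6 = 24.
  x6: f(x6) * nu(x6) = 7/4 * 1/2 = 7/8.
Summing: mu(A) = 3 + 24 + 7/8 = 223/8.

223/8


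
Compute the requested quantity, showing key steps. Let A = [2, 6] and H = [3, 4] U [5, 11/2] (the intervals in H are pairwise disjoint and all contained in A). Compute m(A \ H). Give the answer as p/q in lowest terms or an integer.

The ambient interval has length m(A) = 6 - 2 = 4.
Since the holes are disjoint and sit inside A, by finite additivity
  m(H) = sum_i (b_i - a_i), and m(A \ H) = m(A) - m(H).
Computing the hole measures:
  m(H_1) = 4 - 3 = 1.
  m(H_2) = 11/2 - 5 = 1/2.
Summed: m(H) = 1 + 1/2 = 3/2.
So m(A \ H) = 4 - 3/2 = 5/2.

5/2


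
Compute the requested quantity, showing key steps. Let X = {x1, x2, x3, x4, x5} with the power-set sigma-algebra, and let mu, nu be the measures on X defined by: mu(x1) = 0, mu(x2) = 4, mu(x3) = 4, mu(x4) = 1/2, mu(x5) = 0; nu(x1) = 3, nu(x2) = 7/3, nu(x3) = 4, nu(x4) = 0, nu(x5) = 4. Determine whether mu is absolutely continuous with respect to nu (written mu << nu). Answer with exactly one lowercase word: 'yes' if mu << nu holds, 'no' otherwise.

mu << nu means: every nu-null measurable set is also mu-null; equivalently, for every atom x, if nu({x}) = 0 then mu({x}) = 0.
Checking each atom:
  x1: nu = 3 > 0 -> no constraint.
  x2: nu = 7/3 > 0 -> no constraint.
  x3: nu = 4 > 0 -> no constraint.
  x4: nu = 0, mu = 1/2 > 0 -> violates mu << nu.
  x5: nu = 4 > 0 -> no constraint.
The atom(s) x4 violate the condition (nu = 0 but mu > 0). Therefore mu is NOT absolutely continuous w.r.t. nu.

no


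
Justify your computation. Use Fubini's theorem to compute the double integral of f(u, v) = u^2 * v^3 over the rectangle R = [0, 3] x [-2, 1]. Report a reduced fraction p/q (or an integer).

f(u, v) is a tensor product of a function of u and a function of v, and both factors are bounded continuous (hence Lebesgue integrable) on the rectangle, so Fubini's theorem applies:
  integral_R f d(m x m) = (integral_a1^b1 u^2 du) * (integral_a2^b2 v^3 dv).
Inner integral in u: integral_{0}^{3} u^2 du = (3^3 - 0^3)/3
  = 9.
Inner integral in v: integral_{-2}^{1} v^3 dv = (1^4 - (-2)^4)/4
  = -15/4.
Product: (9) * (-15/4) = -135/4.

-135/4


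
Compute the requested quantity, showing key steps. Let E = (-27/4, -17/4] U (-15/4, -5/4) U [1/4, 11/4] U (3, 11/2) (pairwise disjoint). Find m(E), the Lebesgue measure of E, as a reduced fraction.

For pairwise disjoint intervals, m(union_i I_i) = sum_i m(I_i),
and m is invariant under swapping open/closed endpoints (single points have measure 0).
So m(E) = sum_i (b_i - a_i).
  I_1 has length -17/4 - (-27/4) = 5/2.
  I_2 has length -5/4 - (-15/4) = 5/2.
  I_3 has length 11/4 - 1/4 = 5/2.
  I_4 has length 11/2 - 3 = 5/2.
Summing:
  m(E) = 5/2 + 5/2 + 5/2 + 5/2 = 10.

10


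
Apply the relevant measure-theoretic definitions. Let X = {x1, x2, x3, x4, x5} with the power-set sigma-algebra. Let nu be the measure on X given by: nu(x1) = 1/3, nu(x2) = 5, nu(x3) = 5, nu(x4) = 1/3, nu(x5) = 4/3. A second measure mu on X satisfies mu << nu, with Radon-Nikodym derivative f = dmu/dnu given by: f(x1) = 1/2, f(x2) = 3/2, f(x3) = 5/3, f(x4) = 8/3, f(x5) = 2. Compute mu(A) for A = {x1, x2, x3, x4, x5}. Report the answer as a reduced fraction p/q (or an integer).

By the defining property of the Radon-Nikodym derivative, for every measurable set A,
  mu(A) = integral_A f dnu.
Since nu is a discrete measure concentrated on the atoms of X, the integral over A reduces to the sum
  mu(A) = sum_{x in A} f(x) * nu({x}).
Computing each term:
  x1: f(x1) * nu(x1) = 1/2 * 1/3 = 1/6.
  x2: f(x2) * nu(x2) = 3/2 * 5 = 15/2.
  x3: f(x3) * nu(x3) = 5/3 * 5 = 25/3.
  x4: f(x4) * nu(x4) = 8/3 * 1/3 = 8/9.
  x5: f(x5) * nu(x5) = 2 * 4/3 = 8/3.
Summing: mu(A) = 1/6 + 15/2 + 25/3 + 8/9 + 8/3 = 176/9.

176/9


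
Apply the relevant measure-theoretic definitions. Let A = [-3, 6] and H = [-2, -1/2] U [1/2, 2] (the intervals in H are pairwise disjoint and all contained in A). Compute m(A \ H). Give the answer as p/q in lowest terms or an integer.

The ambient interval has length m(A) = 6 - (-3) = 9.
Since the holes are disjoint and sit inside A, by finite additivity
  m(H) = sum_i (b_i - a_i), and m(A \ H) = m(A) - m(H).
Computing the hole measures:
  m(H_1) = -1/2 - (-2) = 3/2.
  m(H_2) = 2 - 1/2 = 3/2.
Summed: m(H) = 3/2 + 3/2 = 3.
So m(A \ H) = 9 - 3 = 6.

6


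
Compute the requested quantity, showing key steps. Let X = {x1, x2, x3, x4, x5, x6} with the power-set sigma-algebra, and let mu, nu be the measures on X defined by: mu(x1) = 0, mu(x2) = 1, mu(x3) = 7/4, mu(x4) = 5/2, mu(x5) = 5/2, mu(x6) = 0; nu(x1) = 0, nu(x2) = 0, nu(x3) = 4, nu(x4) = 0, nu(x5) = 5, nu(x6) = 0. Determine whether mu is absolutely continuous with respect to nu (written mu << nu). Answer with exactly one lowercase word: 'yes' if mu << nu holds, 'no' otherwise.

mu << nu means: every nu-null measurable set is also mu-null; equivalently, for every atom x, if nu({x}) = 0 then mu({x}) = 0.
Checking each atom:
  x1: nu = 0, mu = 0 -> consistent with mu << nu.
  x2: nu = 0, mu = 1 > 0 -> violates mu << nu.
  x3: nu = 4 > 0 -> no constraint.
  x4: nu = 0, mu = 5/2 > 0 -> violates mu << nu.
  x5: nu = 5 > 0 -> no constraint.
  x6: nu = 0, mu = 0 -> consistent with mu << nu.
The atom(s) x2, x4 violate the condition (nu = 0 but mu > 0). Therefore mu is NOT absolutely continuous w.r.t. nu.

no


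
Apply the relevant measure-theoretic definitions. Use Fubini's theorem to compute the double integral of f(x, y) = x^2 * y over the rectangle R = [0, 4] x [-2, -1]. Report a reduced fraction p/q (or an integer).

f(x, y) is a tensor product of a function of x and a function of y, and both factors are bounded continuous (hence Lebesgue integrable) on the rectangle, so Fubini's theorem applies:
  integral_R f d(m x m) = (integral_a1^b1 x^2 dx) * (integral_a2^b2 y dy).
Inner integral in x: integral_{0}^{4} x^2 dx = (4^3 - 0^3)/3
  = 64/3.
Inner integral in y: integral_{-2}^{-1} y dy = ((-1)^2 - (-2)^2)/2
  = -3/2.
Product: (64/3) * (-3/2) = -32.

-32


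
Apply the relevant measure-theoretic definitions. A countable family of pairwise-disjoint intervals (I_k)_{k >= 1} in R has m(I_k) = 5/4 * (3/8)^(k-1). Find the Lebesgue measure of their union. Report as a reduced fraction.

By countable additivity of the Lebesgue measure on pairwise disjoint measurable sets,
  m(union_{k >= 1} I_k) = sum_{k >= 1} m(I_k) = sum_{k >= 1} a * r^(k-1),
  with a = 5/4 and r = 3/8.
Since 0 < r = 3/8 < 1, the geometric series converges:
  sum_{k >= 1} a * r^(k-1) = a / (1 - r).
  = 5/4 / (1 - 3/8)
  = 5/4 / (5/8)
  = 2.

2


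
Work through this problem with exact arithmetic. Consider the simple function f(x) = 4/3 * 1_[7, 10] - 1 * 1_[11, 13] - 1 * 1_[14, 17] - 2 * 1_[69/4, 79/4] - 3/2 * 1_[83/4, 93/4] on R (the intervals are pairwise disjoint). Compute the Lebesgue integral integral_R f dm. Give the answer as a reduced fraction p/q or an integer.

For a simple function f = sum_i c_i * 1_{A_i} with disjoint A_i,
  integral f dm = sum_i c_i * m(A_i).
Lengths of the A_i:
  m(A_1) = 10 - 7 = 3.
  m(A_2) = 13 - 11 = 2.
  m(A_3) = 17 - 14 = 3.
  m(A_4) = 79/4 - 69/4 = 5/2.
  m(A_5) = 93/4 - 83/4 = 5/2.
Contributions c_i * m(A_i):
  (4/3) * (3) = 4.
  (-1) * (2) = -2.
  (-1) * (3) = -3.
  (-2) * (5/2) = -5.
  (-3/2) * (5/2) = -15/4.
Total: 4 - 2 - 3 - 5 - 15/4 = -39/4.

-39/4


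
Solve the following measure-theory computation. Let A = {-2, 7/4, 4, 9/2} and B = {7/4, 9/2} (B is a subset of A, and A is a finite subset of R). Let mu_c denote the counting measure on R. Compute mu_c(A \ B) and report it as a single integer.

Counting measure assigns mu_c(E) = |E| (number of elements) when E is finite. For B subset A, A \ B is the set of elements of A not in B, so |A \ B| = |A| - |B|.
|A| = 4, |B| = 2, so mu_c(A \ B) = 4 - 2 = 2.

2


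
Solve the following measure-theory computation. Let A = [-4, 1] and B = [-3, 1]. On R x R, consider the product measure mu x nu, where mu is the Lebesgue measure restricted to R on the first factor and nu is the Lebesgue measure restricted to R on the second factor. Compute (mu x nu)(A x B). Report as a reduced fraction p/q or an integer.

For a measurable rectangle A x B, the product measure satisfies
  (mu x nu)(A x B) = mu(A) * nu(B).
  mu(A) = 5.
  nu(B) = 4.
  (mu x nu)(A x B) = 5 * 4 = 20.

20


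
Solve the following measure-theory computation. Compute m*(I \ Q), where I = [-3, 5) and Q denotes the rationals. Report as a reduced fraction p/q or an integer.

The interval I = [-3, 5) has m(I) = 5 - (-3) = 8 (endpoints are measure-zero, so open/closed/half-open agree). Write I = (I cap Q) u (I \ Q). The rationals in I are countable, so m*(I cap Q) = 0 (cover each rational by intervals whose total length is arbitrarily small). By countable subadditivity m*(I) <= m*(I cap Q) + m*(I \ Q), hence m*(I \ Q) >= m(I) = 8. The reverse inequality m*(I \ Q) <= m*(I) = 8 is trivial since (I \ Q) is a subset of I. Therefore m*(I \ Q) = 8.

8


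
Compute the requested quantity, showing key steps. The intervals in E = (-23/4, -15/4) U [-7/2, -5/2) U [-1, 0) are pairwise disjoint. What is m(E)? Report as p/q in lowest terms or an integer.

For pairwise disjoint intervals, m(union_i I_i) = sum_i m(I_i),
and m is invariant under swapping open/closed endpoints (single points have measure 0).
So m(E) = sum_i (b_i - a_i).
  I_1 has length -15/4 - (-23/4) = 2.
  I_2 has length -5/2 - (-7/2) = 1.
  I_3 has length 0 - (-1) = 1.
Summing:
  m(E) = 2 + 1 + 1 = 4.

4


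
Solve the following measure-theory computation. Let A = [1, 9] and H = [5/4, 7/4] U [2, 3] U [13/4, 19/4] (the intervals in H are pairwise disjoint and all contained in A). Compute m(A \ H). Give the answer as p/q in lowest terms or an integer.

The ambient interval has length m(A) = 9 - 1 = 8.
Since the holes are disjoint and sit inside A, by finite additivity
  m(H) = sum_i (b_i - a_i), and m(A \ H) = m(A) - m(H).
Computing the hole measures:
  m(H_1) = 7/4 - 5/4 = 1/2.
  m(H_2) = 3 - 2 = 1.
  m(H_3) = 19/4 - 13/4 = 3/2.
Summed: m(H) = 1/2 + 1 + 3/2 = 3.
So m(A \ H) = 8 - 3 = 5.

5


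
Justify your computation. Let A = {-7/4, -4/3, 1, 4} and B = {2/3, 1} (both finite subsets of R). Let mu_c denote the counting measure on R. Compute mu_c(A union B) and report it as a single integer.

Counting measure on a finite set equals cardinality. By inclusion-exclusion, |A union B| = |A| + |B| - |A cap B|.
|A| = 4, |B| = 2, |A cap B| = 1.
So mu_c(A union B) = 4 + 2 - 1 = 5.

5


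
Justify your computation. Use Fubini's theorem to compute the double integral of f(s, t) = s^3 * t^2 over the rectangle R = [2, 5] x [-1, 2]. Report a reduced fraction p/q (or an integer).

f(s, t) is a tensor product of a function of s and a function of t, and both factors are bounded continuous (hence Lebesgue integrable) on the rectangle, so Fubini's theorem applies:
  integral_R f d(m x m) = (integral_a1^b1 s^3 ds) * (integral_a2^b2 t^2 dt).
Inner integral in s: integral_{2}^{5} s^3 ds = (5^4 - 2^4)/4
  = 609/4.
Inner integral in t: integral_{-1}^{2} t^2 dt = (2^3 - (-1)^3)/3
  = 3.
Product: (609/4) * (3) = 1827/4.

1827/4


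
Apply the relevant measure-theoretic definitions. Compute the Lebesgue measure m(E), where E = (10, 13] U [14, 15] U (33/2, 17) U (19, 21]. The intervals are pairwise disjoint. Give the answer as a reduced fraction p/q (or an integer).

For pairwise disjoint intervals, m(union_i I_i) = sum_i m(I_i),
and m is invariant under swapping open/closed endpoints (single points have measure 0).
So m(E) = sum_i (b_i - a_i).
  I_1 has length 13 - 10 = 3.
  I_2 has length 15 - 14 = 1.
  I_3 has length 17 - 33/2 = 1/2.
  I_4 has length 21 - 19 = 2.
Summing:
  m(E) = 3 + 1 + 1/2 + 2 = 13/2.

13/2


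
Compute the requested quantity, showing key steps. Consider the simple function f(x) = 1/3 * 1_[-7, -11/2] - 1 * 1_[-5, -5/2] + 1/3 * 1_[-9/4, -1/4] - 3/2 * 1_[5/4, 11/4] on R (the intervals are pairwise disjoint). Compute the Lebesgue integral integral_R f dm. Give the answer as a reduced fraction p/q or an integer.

For a simple function f = sum_i c_i * 1_{A_i} with disjoint A_i,
  integral f dm = sum_i c_i * m(A_i).
Lengths of the A_i:
  m(A_1) = -11/2 - (-7) = 3/2.
  m(A_2) = -5/2 - (-5) = 5/2.
  m(A_3) = -1/4 - (-9/4) = 2.
  m(A_4) = 11/4 - 5/4 = 3/2.
Contributions c_i * m(A_i):
  (1/3) * (3/2) = 1/2.
  (-1) * (5/2) = -5/2.
  (1/3) * (2) = 2/3.
  (-3/2) * (3/2) = -9/4.
Total: 1/2 - 5/2 + 2/3 - 9/4 = -43/12.

-43/12


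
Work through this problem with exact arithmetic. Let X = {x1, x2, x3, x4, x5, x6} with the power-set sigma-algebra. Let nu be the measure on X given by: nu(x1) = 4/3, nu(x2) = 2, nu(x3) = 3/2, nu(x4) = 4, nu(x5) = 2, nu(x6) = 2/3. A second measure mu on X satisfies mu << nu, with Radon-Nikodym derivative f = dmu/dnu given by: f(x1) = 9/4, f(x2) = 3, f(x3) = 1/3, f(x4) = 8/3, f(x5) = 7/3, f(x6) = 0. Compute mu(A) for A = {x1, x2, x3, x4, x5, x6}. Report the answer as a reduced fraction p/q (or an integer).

By the defining property of the Radon-Nikodym derivative, for every measurable set A,
  mu(A) = integral_A f dnu.
Since nu is a discrete measure concentrated on the atoms of X, the integral over A reduces to the sum
  mu(A) = sum_{x in A} f(x) * nu({x}).
Computing each term:
  x1: f(x1) * nu(x1) = 9/4 * 4/3 = 3.
  x2: f(x2) * nu(x2) = 3 * 2 = 6.
  x3: f(x3) * nu(x3) = 1/3 * 3/2 = 1/2.
  x4: f(x4) * nu(x4) = 8/3 * 4 = 32/3.
  x5: f(x5) * nu(x5) = 7/3 * 2 = 14/3.
  x6: f(x6) * nu(x6) = 0 * 2/3 = 0.
Summing: mu(A) = 3 + 6 + 1/2 + 32/3 + 14/3 + 0 = 149/6.

149/6


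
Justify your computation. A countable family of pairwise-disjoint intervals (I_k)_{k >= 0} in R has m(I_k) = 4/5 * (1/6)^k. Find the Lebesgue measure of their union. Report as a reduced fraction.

By countable additivity of the Lebesgue measure on pairwise disjoint measurable sets,
  m(union_{k >= 0} I_k) = sum_{k >= 0} m(I_k) = sum_{k >= 0} a * r^k,
  with a = 4/5 and r = 1/6.
Since 0 < r = 1/6 < 1, the geometric series converges:
  sum_{k >= 0} a * r^k = a / (1 - r).
  = 4/5 / (1 - 1/6)
  = 4/5 / (5/6)
  = 24/25.

24/25


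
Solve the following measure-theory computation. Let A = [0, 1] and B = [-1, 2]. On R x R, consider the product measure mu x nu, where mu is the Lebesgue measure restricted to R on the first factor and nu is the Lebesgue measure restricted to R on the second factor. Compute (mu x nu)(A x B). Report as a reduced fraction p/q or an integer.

For a measurable rectangle A x B, the product measure satisfies
  (mu x nu)(A x B) = mu(A) * nu(B).
  mu(A) = 1.
  nu(B) = 3.
  (mu x nu)(A x B) = 1 * 3 = 3.

3


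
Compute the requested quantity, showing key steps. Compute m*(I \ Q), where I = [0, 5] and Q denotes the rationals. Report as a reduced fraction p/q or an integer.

The interval I = [0, 5] has m(I) = 5 - 0 = 5 (endpoints are measure-zero, so open/closed/half-open agree). Write I = (I cap Q) u (I \ Q). The rationals in I are countable, so m*(I cap Q) = 0 (cover each rational by intervals whose total length is arbitrarily small). By countable subadditivity m*(I) <= m*(I cap Q) + m*(I \ Q), hence m*(I \ Q) >= m(I) = 5. The reverse inequality m*(I \ Q) <= m*(I) = 5 is trivial since (I \ Q) is a subset of I. Therefore m*(I \ Q) = 5.

5


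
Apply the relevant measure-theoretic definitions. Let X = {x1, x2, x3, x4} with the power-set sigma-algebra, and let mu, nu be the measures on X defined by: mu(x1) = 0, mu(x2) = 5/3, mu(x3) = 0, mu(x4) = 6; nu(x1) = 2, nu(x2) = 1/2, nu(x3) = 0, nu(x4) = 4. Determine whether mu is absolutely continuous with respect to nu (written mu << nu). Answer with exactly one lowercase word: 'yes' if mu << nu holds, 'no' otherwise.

mu << nu means: every nu-null measurable set is also mu-null; equivalently, for every atom x, if nu({x}) = 0 then mu({x}) = 0.
Checking each atom:
  x1: nu = 2 > 0 -> no constraint.
  x2: nu = 1/2 > 0 -> no constraint.
  x3: nu = 0, mu = 0 -> consistent with mu << nu.
  x4: nu = 4 > 0 -> no constraint.
No atom violates the condition. Therefore mu << nu.

yes


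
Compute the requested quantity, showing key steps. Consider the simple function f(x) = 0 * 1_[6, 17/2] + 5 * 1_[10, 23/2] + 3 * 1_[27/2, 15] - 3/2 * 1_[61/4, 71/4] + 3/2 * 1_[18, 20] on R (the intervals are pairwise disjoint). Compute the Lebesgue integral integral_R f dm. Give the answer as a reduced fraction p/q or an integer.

For a simple function f = sum_i c_i * 1_{A_i} with disjoint A_i,
  integral f dm = sum_i c_i * m(A_i).
Lengths of the A_i:
  m(A_1) = 17/2 - 6 = 5/2.
  m(A_2) = 23/2 - 10 = 3/2.
  m(A_3) = 15 - 27/2 = 3/2.
  m(A_4) = 71/4 - 61/4 = 5/2.
  m(A_5) = 20 - 18 = 2.
Contributions c_i * m(A_i):
  (0) * (5/2) = 0.
  (5) * (3/2) = 15/2.
  (3) * (3/2) = 9/2.
  (-3/2) * (5/2) = -15/4.
  (3/2) * (2) = 3.
Total: 0 + 15/2 + 9/2 - 15/4 + 3 = 45/4.

45/4


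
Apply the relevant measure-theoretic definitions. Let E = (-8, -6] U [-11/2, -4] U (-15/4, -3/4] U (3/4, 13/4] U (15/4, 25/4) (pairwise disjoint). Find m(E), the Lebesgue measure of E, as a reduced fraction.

For pairwise disjoint intervals, m(union_i I_i) = sum_i m(I_i),
and m is invariant under swapping open/closed endpoints (single points have measure 0).
So m(E) = sum_i (b_i - a_i).
  I_1 has length -6 - (-8) = 2.
  I_2 has length -4 - (-11/2) = 3/2.
  I_3 has length -3/4 - (-15/4) = 3.
  I_4 has length 13/4 - 3/4 = 5/2.
  I_5 has length 25/4 - 15/4 = 5/2.
Summing:
  m(E) = 2 + 3/2 + 3 + 5/2 + 5/2 = 23/2.

23/2


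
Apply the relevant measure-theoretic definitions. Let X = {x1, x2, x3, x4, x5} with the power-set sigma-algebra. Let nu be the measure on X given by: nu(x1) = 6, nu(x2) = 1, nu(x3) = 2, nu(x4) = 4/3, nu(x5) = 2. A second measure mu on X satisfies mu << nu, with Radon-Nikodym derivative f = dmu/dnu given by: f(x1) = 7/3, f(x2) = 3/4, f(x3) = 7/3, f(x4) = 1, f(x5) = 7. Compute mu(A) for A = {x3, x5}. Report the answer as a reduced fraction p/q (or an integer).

By the defining property of the Radon-Nikodym derivative, for every measurable set A,
  mu(A) = integral_A f dnu.
Since nu is a discrete measure concentrated on the atoms of X, the integral over A reduces to the sum
  mu(A) = sum_{x in A} f(x) * nu({x}).
Computing each term:
  x3: f(x3) * nu(x3) = 7/3 * 2 = 14/3.
  x5: f(x5) * nu(x5) = 7 * 2 = 14.
Summing: mu(A) = 14/3 + 14 = 56/3.

56/3


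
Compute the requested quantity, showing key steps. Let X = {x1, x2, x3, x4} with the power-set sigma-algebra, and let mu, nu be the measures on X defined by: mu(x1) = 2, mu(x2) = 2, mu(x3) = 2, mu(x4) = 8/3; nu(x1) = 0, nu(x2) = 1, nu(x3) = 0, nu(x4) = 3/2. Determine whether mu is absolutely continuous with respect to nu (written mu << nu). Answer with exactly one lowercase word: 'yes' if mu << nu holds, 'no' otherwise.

mu << nu means: every nu-null measurable set is also mu-null; equivalently, for every atom x, if nu({x}) = 0 then mu({x}) = 0.
Checking each atom:
  x1: nu = 0, mu = 2 > 0 -> violates mu << nu.
  x2: nu = 1 > 0 -> no constraint.
  x3: nu = 0, mu = 2 > 0 -> violates mu << nu.
  x4: nu = 3/2 > 0 -> no constraint.
The atom(s) x1, x3 violate the condition (nu = 0 but mu > 0). Therefore mu is NOT absolutely continuous w.r.t. nu.

no


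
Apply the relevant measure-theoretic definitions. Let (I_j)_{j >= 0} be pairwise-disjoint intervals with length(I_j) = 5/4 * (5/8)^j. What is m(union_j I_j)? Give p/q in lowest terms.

By countable additivity of the Lebesgue measure on pairwise disjoint measurable sets,
  m(union_{j >= 0} I_j) = sum_{j >= 0} m(I_j) = sum_{j >= 0} a * r^j,
  with a = 5/4 and r = 5/8.
Since 0 < r = 5/8 < 1, the geometric series converges:
  sum_{j >= 0} a * r^j = a / (1 - r).
  = 5/4 / (1 - 5/8)
  = 5/4 / (3/8)
  = 10/3.

10/3


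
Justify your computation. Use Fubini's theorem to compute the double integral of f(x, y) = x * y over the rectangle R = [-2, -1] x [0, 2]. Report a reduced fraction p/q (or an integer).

f(x, y) is a tensor product of a function of x and a function of y, and both factors are bounded continuous (hence Lebesgue integrable) on the rectangle, so Fubini's theorem applies:
  integral_R f d(m x m) = (integral_a1^b1 x dx) * (integral_a2^b2 y dy).
Inner integral in x: integral_{-2}^{-1} x dx = ((-1)^2 - (-2)^2)/2
  = -3/2.
Inner integral in y: integral_{0}^{2} y dy = (2^2 - 0^2)/2
  = 2.
Product: (-3/2) * (2) = -3.

-3


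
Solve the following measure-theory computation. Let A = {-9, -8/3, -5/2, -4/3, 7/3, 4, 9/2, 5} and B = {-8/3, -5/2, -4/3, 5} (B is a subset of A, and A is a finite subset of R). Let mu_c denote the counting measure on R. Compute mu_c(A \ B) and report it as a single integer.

Counting measure assigns mu_c(E) = |E| (number of elements) when E is finite. For B subset A, A \ B is the set of elements of A not in B, so |A \ B| = |A| - |B|.
|A| = 8, |B| = 4, so mu_c(A \ B) = 8 - 4 = 4.

4


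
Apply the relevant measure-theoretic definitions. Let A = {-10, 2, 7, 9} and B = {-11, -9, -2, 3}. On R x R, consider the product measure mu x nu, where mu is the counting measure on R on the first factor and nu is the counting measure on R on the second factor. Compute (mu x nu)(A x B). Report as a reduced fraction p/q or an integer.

For a measurable rectangle A x B, the product measure satisfies
  (mu x nu)(A x B) = mu(A) * nu(B).
  mu(A) = 4.
  nu(B) = 4.
  (mu x nu)(A x B) = 4 * 4 = 16.

16


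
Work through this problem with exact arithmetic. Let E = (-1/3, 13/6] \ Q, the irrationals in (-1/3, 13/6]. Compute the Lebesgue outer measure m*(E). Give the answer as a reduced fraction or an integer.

The interval I = (-1/3, 13/6] has m(I) = 13/6 - (-1/3) = 5/2 (endpoints are measure-zero, so open/closed/half-open agree). Write I = (I cap Q) u (I \ Q). The rationals in I are countable, so m*(I cap Q) = 0 (cover each rational by intervals whose total length is arbitrarily small). By countable subadditivity m*(I) <= m*(I cap Q) + m*(I \ Q), hence m*(I \ Q) >= m(I) = 5/2. The reverse inequality m*(I \ Q) <= m*(I) = 5/2 is trivial since (I \ Q) is a subset of I. Therefore m*(I \ Q) = 5/2.

5/2


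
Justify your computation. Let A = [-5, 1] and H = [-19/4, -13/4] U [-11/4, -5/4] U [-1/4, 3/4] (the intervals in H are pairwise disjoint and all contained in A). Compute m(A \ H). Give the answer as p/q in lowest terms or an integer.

The ambient interval has length m(A) = 1 - (-5) = 6.
Since the holes are disjoint and sit inside A, by finite additivity
  m(H) = sum_i (b_i - a_i), and m(A \ H) = m(A) - m(H).
Computing the hole measures:
  m(H_1) = -13/4 - (-19/4) = 3/2.
  m(H_2) = -5/4 - (-11/4) = 3/2.
  m(H_3) = 3/4 - (-1/4) = 1.
Summed: m(H) = 3/2 + 3/2 + 1 = 4.
So m(A \ H) = 6 - 4 = 2.

2


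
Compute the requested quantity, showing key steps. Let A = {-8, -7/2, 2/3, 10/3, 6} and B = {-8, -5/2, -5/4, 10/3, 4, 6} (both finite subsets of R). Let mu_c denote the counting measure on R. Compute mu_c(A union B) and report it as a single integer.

Counting measure on a finite set equals cardinality. By inclusion-exclusion, |A union B| = |A| + |B| - |A cap B|.
|A| = 5, |B| = 6, |A cap B| = 3.
So mu_c(A union B) = 5 + 6 - 3 = 8.

8


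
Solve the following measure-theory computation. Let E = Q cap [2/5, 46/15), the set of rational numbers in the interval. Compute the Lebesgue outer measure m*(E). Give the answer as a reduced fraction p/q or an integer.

Q cap [2/5, 46/15) is countable; list its elements as q_1, q_2, ... . Fix eps > 0 and cover the k-th point by an interval of length eps * 2^(-k). The cover has total length eps * sum_{k>=1} 2^(-k) = eps, so by definition of outer measure m*(Q cap [2/5, 46/15)) <= eps. Since eps was arbitrary and m* >= 0, the outer measure is 0.

0


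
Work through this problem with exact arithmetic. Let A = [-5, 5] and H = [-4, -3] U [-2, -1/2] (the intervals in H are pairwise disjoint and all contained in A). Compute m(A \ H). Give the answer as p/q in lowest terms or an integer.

The ambient interval has length m(A) = 5 - (-5) = 10.
Since the holes are disjoint and sit inside A, by finite additivity
  m(H) = sum_i (b_i - a_i), and m(A \ H) = m(A) - m(H).
Computing the hole measures:
  m(H_1) = -3 - (-4) = 1.
  m(H_2) = -1/2 - (-2) = 3/2.
Summed: m(H) = 1 + 3/2 = 5/2.
So m(A \ H) = 10 - 5/2 = 15/2.

15/2


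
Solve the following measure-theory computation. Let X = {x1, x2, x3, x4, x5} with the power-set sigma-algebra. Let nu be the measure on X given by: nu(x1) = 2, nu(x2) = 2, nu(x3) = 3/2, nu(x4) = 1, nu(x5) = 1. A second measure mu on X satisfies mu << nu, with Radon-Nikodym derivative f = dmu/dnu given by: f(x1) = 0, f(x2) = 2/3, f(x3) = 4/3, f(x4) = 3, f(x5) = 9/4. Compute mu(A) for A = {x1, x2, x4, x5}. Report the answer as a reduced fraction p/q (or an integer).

By the defining property of the Radon-Nikodym derivative, for every measurable set A,
  mu(A) = integral_A f dnu.
Since nu is a discrete measure concentrated on the atoms of X, the integral over A reduces to the sum
  mu(A) = sum_{x in A} f(x) * nu({x}).
Computing each term:
  x1: f(x1) * nu(x1) = 0 * 2 = 0.
  x2: f(x2) * nu(x2) = 2/3 * 2 = 4/3.
  x4: f(x4) * nu(x4) = 3 * 1 = 3.
  x5: f(x5) * nu(x5) = 9/4 * 1 = 9/4.
Summing: mu(A) = 0 + 4/3 + 3 + 9/4 = 79/12.

79/12


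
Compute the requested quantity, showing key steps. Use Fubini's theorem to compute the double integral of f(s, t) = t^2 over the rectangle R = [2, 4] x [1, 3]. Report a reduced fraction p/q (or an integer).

f(s, t) is a tensor product of a function of s and a function of t, and both factors are bounded continuous (hence Lebesgue integrable) on the rectangle, so Fubini's theorem applies:
  integral_R f d(m x m) = (integral_a1^b1 1 ds) * (integral_a2^b2 t^2 dt).
Inner integral in s: integral_{2}^{4} 1 ds = (4^1 - 2^1)/1
  = 2.
Inner integral in t: integral_{1}^{3} t^2 dt = (3^3 - 1^3)/3
  = 26/3.
Product: (2) * (26/3) = 52/3.

52/3


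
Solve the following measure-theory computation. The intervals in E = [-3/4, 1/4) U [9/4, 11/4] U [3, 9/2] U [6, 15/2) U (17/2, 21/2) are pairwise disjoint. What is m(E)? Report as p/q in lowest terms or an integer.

For pairwise disjoint intervals, m(union_i I_i) = sum_i m(I_i),
and m is invariant under swapping open/closed endpoints (single points have measure 0).
So m(E) = sum_i (b_i - a_i).
  I_1 has length 1/4 - (-3/4) = 1.
  I_2 has length 11/4 - 9/4 = 1/2.
  I_3 has length 9/2 - 3 = 3/2.
  I_4 has length 15/2 - 6 = 3/2.
  I_5 has length 21/2 - 17/2 = 2.
Summing:
  m(E) = 1 + 1/2 + 3/2 + 3/2 + 2 = 13/2.

13/2


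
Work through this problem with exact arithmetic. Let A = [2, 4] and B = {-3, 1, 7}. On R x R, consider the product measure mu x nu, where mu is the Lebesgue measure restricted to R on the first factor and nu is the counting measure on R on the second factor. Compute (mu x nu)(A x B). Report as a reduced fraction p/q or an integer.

For a measurable rectangle A x B, the product measure satisfies
  (mu x nu)(A x B) = mu(A) * nu(B).
  mu(A) = 2.
  nu(B) = 3.
  (mu x nu)(A x B) = 2 * 3 = 6.

6


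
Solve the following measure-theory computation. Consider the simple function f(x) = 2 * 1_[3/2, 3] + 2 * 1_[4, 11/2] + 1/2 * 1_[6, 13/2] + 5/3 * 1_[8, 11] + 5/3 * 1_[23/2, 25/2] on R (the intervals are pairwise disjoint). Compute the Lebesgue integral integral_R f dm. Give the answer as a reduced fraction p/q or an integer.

For a simple function f = sum_i c_i * 1_{A_i} with disjoint A_i,
  integral f dm = sum_i c_i * m(A_i).
Lengths of the A_i:
  m(A_1) = 3 - 3/2 = 3/2.
  m(A_2) = 11/2 - 4 = 3/2.
  m(A_3) = 13/2 - 6 = 1/2.
  m(A_4) = 11 - 8 = 3.
  m(A_5) = 25/2 - 23/2 = 1.
Contributions c_i * m(A_i):
  (2) * (3/2) = 3.
  (2) * (3/2) = 3.
  (1/2) * (1/2) = 1/4.
  (5/3) * (3) = 5.
  (5/3) * (1) = 5/3.
Total: 3 + 3 + 1/4 + 5 + 5/3 = 155/12.

155/12


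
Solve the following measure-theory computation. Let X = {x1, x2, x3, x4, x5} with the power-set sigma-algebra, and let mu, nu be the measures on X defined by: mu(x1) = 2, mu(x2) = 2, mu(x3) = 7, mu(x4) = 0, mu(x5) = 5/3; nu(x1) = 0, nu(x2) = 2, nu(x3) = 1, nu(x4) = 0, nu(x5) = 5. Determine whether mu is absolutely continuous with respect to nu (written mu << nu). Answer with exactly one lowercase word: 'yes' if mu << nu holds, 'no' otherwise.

mu << nu means: every nu-null measurable set is also mu-null; equivalently, for every atom x, if nu({x}) = 0 then mu({x}) = 0.
Checking each atom:
  x1: nu = 0, mu = 2 > 0 -> violates mu << nu.
  x2: nu = 2 > 0 -> no constraint.
  x3: nu = 1 > 0 -> no constraint.
  x4: nu = 0, mu = 0 -> consistent with mu << nu.
  x5: nu = 5 > 0 -> no constraint.
The atom(s) x1 violate the condition (nu = 0 but mu > 0). Therefore mu is NOT absolutely continuous w.r.t. nu.

no


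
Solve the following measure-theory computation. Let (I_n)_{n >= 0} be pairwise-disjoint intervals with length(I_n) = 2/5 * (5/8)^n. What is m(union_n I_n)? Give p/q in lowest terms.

By countable additivity of the Lebesgue measure on pairwise disjoint measurable sets,
  m(union_{n >= 0} I_n) = sum_{n >= 0} m(I_n) = sum_{n >= 0} a * r^n,
  with a = 2/5 and r = 5/8.
Since 0 < r = 5/8 < 1, the geometric series converges:
  sum_{n >= 0} a * r^n = a / (1 - r).
  = 2/5 / (1 - 5/8)
  = 2/5 / (3/8)
  = 16/15.

16/15


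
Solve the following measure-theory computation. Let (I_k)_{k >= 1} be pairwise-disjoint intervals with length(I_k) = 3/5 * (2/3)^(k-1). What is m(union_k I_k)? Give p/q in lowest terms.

By countable additivity of the Lebesgue measure on pairwise disjoint measurable sets,
  m(union_{k >= 1} I_k) = sum_{k >= 1} m(I_k) = sum_{k >= 1} a * r^(k-1),
  with a = 3/5 and r = 2/3.
Since 0 < r = 2/3 < 1, the geometric series converges:
  sum_{k >= 1} a * r^(k-1) = a / (1 - r).
  = 3/5 / (1 - 2/3)
  = 3/5 / (1/3)
  = 9/5.

9/5


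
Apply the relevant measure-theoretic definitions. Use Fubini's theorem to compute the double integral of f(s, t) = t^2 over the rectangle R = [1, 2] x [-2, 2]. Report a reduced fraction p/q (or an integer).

f(s, t) is a tensor product of a function of s and a function of t, and both factors are bounded continuous (hence Lebesgue integrable) on the rectangle, so Fubini's theorem applies:
  integral_R f d(m x m) = (integral_a1^b1 1 ds) * (integral_a2^b2 t^2 dt).
Inner integral in s: integral_{1}^{2} 1 ds = (2^1 - 1^1)/1
  = 1.
Inner integral in t: integral_{-2}^{2} t^2 dt = (2^3 - (-2)^3)/3
  = 16/3.
Product: (1) * (16/3) = 16/3.

16/3


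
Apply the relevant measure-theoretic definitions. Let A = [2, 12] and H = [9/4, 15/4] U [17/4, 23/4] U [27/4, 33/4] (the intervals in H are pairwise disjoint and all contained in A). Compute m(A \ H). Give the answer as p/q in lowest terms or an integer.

The ambient interval has length m(A) = 12 - 2 = 10.
Since the holes are disjoint and sit inside A, by finite additivity
  m(H) = sum_i (b_i - a_i), and m(A \ H) = m(A) - m(H).
Computing the hole measures:
  m(H_1) = 15/4 - 9/4 = 3/2.
  m(H_2) = 23/4 - 17/4 = 3/2.
  m(H_3) = 33/4 - 27/4 = 3/2.
Summed: m(H) = 3/2 + 3/2 + 3/2 = 9/2.
So m(A \ H) = 10 - 9/2 = 11/2.

11/2


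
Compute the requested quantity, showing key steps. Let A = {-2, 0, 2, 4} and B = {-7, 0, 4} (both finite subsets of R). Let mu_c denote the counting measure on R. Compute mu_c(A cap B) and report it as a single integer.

Counting measure on a finite set equals cardinality. mu_c(A cap B) = |A cap B| (elements appearing in both).
Enumerating the elements of A that also lie in B gives 2 element(s).
So mu_c(A cap B) = 2.

2


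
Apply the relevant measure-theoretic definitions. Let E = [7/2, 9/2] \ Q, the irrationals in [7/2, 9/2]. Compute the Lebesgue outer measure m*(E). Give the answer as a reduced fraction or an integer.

The interval I = [7/2, 9/2] has m(I) = 9/2 - 7/2 = 1 (endpoints are measure-zero, so open/closed/half-open agree). Write I = (I cap Q) u (I \ Q). The rationals in I are countable, so m*(I cap Q) = 0 (cover each rational by intervals whose total length is arbitrarily small). By countable subadditivity m*(I) <= m*(I cap Q) + m*(I \ Q), hence m*(I \ Q) >= m(I) = 1. The reverse inequality m*(I \ Q) <= m*(I) = 1 is trivial since (I \ Q) is a subset of I. Therefore m*(I \ Q) = 1.

1


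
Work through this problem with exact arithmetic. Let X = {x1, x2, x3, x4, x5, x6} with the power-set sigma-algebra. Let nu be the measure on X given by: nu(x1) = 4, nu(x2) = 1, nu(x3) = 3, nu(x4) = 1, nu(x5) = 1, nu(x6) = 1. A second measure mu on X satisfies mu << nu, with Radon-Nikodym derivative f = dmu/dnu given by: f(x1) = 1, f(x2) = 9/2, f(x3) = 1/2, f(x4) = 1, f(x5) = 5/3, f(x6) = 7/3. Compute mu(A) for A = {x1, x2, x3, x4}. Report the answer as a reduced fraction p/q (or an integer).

By the defining property of the Radon-Nikodym derivative, for every measurable set A,
  mu(A) = integral_A f dnu.
Since nu is a discrete measure concentrated on the atoms of X, the integral over A reduces to the sum
  mu(A) = sum_{x in A} f(x) * nu({x}).
Computing each term:
  x1: f(x1) * nu(x1) = 1 * 4 = 4.
  x2: f(x2) * nu(x2) = 9/2 * 1 = 9/2.
  x3: f(x3) * nu(x3) = 1/2 * 3 = 3/2.
  x4: f(x4) * nu(x4) = 1 * 1 = 1.
Summing: mu(A) = 4 + 9/2 + 3/2 + 1 = 11.

11


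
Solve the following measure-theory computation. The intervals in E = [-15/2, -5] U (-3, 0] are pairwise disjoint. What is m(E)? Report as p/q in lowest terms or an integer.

For pairwise disjoint intervals, m(union_i I_i) = sum_i m(I_i),
and m is invariant under swapping open/closed endpoints (single points have measure 0).
So m(E) = sum_i (b_i - a_i).
  I_1 has length -5 - (-15/2) = 5/2.
  I_2 has length 0 - (-3) = 3.
Summing:
  m(E) = 5/2 + 3 = 11/2.

11/2


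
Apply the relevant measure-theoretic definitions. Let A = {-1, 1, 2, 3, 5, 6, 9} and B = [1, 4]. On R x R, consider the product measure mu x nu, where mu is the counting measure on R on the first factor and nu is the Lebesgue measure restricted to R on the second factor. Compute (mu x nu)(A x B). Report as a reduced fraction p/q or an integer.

For a measurable rectangle A x B, the product measure satisfies
  (mu x nu)(A x B) = mu(A) * nu(B).
  mu(A) = 7.
  nu(B) = 3.
  (mu x nu)(A x B) = 7 * 3 = 21.

21


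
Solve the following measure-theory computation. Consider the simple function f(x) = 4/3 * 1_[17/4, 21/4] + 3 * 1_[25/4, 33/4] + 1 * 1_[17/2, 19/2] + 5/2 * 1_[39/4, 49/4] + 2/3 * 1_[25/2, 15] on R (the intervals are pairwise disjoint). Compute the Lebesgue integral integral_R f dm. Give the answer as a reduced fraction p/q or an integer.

For a simple function f = sum_i c_i * 1_{A_i} with disjoint A_i,
  integral f dm = sum_i c_i * m(A_i).
Lengths of the A_i:
  m(A_1) = 21/4 - 17/4 = 1.
  m(A_2) = 33/4 - 25/4 = 2.
  m(A_3) = 19/2 - 17/2 = 1.
  m(A_4) = 49/4 - 39/4 = 5/2.
  m(A_5) = 15 - 25/2 = 5/2.
Contributions c_i * m(A_i):
  (4/3) * (1) = 4/3.
  (3) * (2) = 6.
  (1) * (1) = 1.
  (5/2) * (5/2) = 25/4.
  (2/3) * (5/2) = 5/3.
Total: 4/3 + 6 + 1 + 25/4 + 5/3 = 65/4.

65/4


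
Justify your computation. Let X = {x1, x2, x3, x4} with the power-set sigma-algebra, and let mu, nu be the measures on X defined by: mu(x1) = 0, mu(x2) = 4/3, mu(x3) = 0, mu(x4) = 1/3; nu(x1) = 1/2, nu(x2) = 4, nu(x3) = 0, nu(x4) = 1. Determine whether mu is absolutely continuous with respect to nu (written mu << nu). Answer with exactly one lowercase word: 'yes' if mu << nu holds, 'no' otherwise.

mu << nu means: every nu-null measurable set is also mu-null; equivalently, for every atom x, if nu({x}) = 0 then mu({x}) = 0.
Checking each atom:
  x1: nu = 1/2 > 0 -> no constraint.
  x2: nu = 4 > 0 -> no constraint.
  x3: nu = 0, mu = 0 -> consistent with mu << nu.
  x4: nu = 1 > 0 -> no constraint.
No atom violates the condition. Therefore mu << nu.

yes


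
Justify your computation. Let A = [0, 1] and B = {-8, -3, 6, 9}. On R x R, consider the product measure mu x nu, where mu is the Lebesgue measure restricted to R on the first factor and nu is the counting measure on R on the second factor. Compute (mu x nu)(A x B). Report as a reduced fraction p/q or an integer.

For a measurable rectangle A x B, the product measure satisfies
  (mu x nu)(A x B) = mu(A) * nu(B).
  mu(A) = 1.
  nu(B) = 4.
  (mu x nu)(A x B) = 1 * 4 = 4.

4


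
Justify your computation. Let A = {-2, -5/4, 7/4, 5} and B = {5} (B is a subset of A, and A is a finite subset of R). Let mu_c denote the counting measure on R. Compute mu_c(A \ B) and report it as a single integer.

Counting measure assigns mu_c(E) = |E| (number of elements) when E is finite. For B subset A, A \ B is the set of elements of A not in B, so |A \ B| = |A| - |B|.
|A| = 4, |B| = 1, so mu_c(A \ B) = 4 - 1 = 3.

3


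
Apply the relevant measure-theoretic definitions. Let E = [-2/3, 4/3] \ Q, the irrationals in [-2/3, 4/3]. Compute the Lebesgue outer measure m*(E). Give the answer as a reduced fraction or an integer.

The interval I = [-2/3, 4/3] has m(I) = 4/3 - (-2/3) = 2 (endpoints are measure-zero, so open/closed/half-open agree). Write I = (I cap Q) u (I \ Q). The rationals in I are countable, so m*(I cap Q) = 0 (cover each rational by intervals whose total length is arbitrarily small). By countable subadditivity m*(I) <= m*(I cap Q) + m*(I \ Q), hence m*(I \ Q) >= m(I) = 2. The reverse inequality m*(I \ Q) <= m*(I) = 2 is trivial since (I \ Q) is a subset of I. Therefore m*(I \ Q) = 2.

2


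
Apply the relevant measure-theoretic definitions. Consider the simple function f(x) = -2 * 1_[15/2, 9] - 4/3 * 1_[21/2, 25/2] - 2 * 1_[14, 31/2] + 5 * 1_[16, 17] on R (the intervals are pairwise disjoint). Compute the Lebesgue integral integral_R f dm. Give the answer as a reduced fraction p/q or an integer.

For a simple function f = sum_i c_i * 1_{A_i} with disjoint A_i,
  integral f dm = sum_i c_i * m(A_i).
Lengths of the A_i:
  m(A_1) = 9 - 15/2 = 3/2.
  m(A_2) = 25/2 - 21/2 = 2.
  m(A_3) = 31/2 - 14 = 3/2.
  m(A_4) = 17 - 16 = 1.
Contributions c_i * m(A_i):
  (-2) * (3/2) = -3.
  (-4/3) * (2) = -8/3.
  (-2) * (3/2) = -3.
  (5) * (1) = 5.
Total: -3 - 8/3 - 3 + 5 = -11/3.

-11/3
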